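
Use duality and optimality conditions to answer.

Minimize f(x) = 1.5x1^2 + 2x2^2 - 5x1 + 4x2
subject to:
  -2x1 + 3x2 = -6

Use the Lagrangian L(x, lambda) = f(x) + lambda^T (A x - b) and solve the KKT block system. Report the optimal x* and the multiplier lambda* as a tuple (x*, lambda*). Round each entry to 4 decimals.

Form the Lagrangian:
  L(x, lambda) = (1/2) x^T Q x + c^T x + lambda^T (A x - b)
Stationarity (grad_x L = 0): Q x + c + A^T lambda = 0.
Primal feasibility: A x = b.

This gives the KKT block system:
  [ Q   A^T ] [ x     ]   [-c ]
  [ A    0  ] [ lambda ] = [ b ]

Solving the linear system:
  x*      = (1.6047, -0.9302)
  lambda* = (-0.093)
  f(x*)   = -6.1512

x* = (1.6047, -0.9302), lambda* = (-0.093)


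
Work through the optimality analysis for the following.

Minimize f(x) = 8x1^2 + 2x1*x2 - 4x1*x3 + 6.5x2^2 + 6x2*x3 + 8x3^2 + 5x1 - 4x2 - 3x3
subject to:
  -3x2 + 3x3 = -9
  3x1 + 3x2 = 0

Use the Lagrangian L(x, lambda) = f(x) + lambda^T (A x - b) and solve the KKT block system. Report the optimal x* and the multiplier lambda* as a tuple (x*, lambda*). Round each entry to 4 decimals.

Form the Lagrangian:
  L(x, lambda) = (1/2) x^T Q x + c^T x + lambda^T (A x - b)
Stationarity (grad_x L = 0): Q x + c + A^T lambda = 0.
Primal feasibility: A x = b.

This gives the KKT block system:
  [ Q   A^T ] [ x     ]   [-c ]
  [ A    0  ] [ lambda ] = [ b ]

Solving the linear system:
  x*      = (-1.4754, 1.4754, -1.5246)
  lambda* = (4.2131, 3.1858)
  f(x*)   = 14.6066

x* = (-1.4754, 1.4754, -1.5246), lambda* = (4.2131, 3.1858)


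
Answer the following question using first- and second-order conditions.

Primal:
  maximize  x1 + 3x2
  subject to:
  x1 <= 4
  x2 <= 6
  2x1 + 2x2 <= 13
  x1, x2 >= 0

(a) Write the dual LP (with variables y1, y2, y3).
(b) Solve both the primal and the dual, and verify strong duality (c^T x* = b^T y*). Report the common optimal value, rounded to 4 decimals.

The standard primal-dual pair for 'max c^T x s.t. A x <= b, x >= 0' is:
  Dual:  min b^T y  s.t.  A^T y >= c,  y >= 0.

So the dual LP is:
  minimize  4y1 + 6y2 + 13y3
  subject to:
    y1 + 2y3 >= 1
    y2 + 2y3 >= 3
    y1, y2, y3 >= 0

Solving the primal: x* = (0.5, 6).
  primal value c^T x* = 18.5.
Solving the dual: y* = (0, 2, 0.5).
  dual value b^T y* = 18.5.
Strong duality: c^T x* = b^T y*. Confirmed.

18.5


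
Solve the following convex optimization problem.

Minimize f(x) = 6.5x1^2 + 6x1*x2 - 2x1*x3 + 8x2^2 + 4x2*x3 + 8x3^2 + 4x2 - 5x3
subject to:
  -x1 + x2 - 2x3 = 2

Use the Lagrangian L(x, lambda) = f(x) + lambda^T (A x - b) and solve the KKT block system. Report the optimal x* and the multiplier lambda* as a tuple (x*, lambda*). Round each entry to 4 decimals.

Form the Lagrangian:
  L(x, lambda) = (1/2) x^T Q x + c^T x + lambda^T (A x - b)
Stationarity (grad_x L = 0): Q x + c + A^T lambda = 0.
Primal feasibility: A x = b.

This gives the KKT block system:
  [ Q   A^T ] [ x     ]   [-c ]
  [ A    0  ] [ lambda ] = [ b ]

Solving the linear system:
  x*      = (-0.6363, 0.411, -0.4764)
  lambda* = (-4.8527)
  f(x*)   = 6.8657

x* = (-0.6363, 0.411, -0.4764), lambda* = (-4.8527)


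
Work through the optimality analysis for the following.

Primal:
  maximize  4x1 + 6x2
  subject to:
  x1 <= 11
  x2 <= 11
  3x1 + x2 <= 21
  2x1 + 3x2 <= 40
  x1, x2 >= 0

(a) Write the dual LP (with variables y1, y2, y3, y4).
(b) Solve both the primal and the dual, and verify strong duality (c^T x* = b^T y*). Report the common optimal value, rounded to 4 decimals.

The standard primal-dual pair for 'max c^T x s.t. A x <= b, x >= 0' is:
  Dual:  min b^T y  s.t.  A^T y >= c,  y >= 0.

So the dual LP is:
  minimize  11y1 + 11y2 + 21y3 + 40y4
  subject to:
    y1 + 3y3 + 2y4 >= 4
    y2 + y3 + 3y4 >= 6
    y1, y2, y3, y4 >= 0

Solving the primal: x* = (3.3333, 11).
  primal value c^T x* = 79.3333.
Solving the dual: y* = (0, 4.6667, 1.3333, 0).
  dual value b^T y* = 79.3333.
Strong duality: c^T x* = b^T y*. Confirmed.

79.3333


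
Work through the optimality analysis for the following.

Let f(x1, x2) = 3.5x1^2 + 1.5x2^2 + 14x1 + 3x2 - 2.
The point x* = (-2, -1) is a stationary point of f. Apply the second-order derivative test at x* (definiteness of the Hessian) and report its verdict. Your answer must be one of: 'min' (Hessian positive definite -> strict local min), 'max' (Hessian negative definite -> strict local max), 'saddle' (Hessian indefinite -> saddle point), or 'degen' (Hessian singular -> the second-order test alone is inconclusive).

Compute the Hessian H = grad^2 f:
  H = [[7, 0], [0, 3]]
Verify stationarity: grad f(x*) = H x* + g = (0, 0).
Eigenvalues of H: 3, 7.
Both eigenvalues > 0, so H is positive definite -> x* is a strict local min.

min


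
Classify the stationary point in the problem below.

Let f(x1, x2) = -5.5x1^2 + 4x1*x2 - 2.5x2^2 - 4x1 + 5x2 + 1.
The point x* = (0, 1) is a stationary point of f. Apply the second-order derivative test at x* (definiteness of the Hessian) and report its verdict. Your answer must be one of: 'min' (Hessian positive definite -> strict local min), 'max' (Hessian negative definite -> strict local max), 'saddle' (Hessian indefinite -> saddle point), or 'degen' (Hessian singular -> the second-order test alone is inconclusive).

Compute the Hessian H = grad^2 f:
  H = [[-11, 4], [4, -5]]
Verify stationarity: grad f(x*) = H x* + g = (0, 0).
Eigenvalues of H: -13, -3.
Both eigenvalues < 0, so H is negative definite -> x* is a strict local max.

max


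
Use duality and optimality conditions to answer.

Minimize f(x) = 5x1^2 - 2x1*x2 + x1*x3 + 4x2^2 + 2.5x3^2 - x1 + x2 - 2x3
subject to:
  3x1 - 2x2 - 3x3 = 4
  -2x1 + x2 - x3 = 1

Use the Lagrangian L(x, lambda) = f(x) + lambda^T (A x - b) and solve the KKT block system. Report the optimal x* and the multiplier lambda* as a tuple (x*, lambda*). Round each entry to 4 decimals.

Form the Lagrangian:
  L(x, lambda) = (1/2) x^T Q x + c^T x + lambda^T (A x - b)
Stationarity (grad_x L = 0): Q x + c + A^T lambda = 0.
Primal feasibility: A x = b.

This gives the KKT block system:
  [ Q   A^T ] [ x     ]   [-c ]
  [ A    0  ] [ lambda ] = [ b ]

Solving the linear system:
  x*      = (0.0449, -0.1192, -1.209)
  lambda* = (-1.6087, -3.1739)
  f(x*)   = 5.9313

x* = (0.0449, -0.1192, -1.209), lambda* = (-1.6087, -3.1739)


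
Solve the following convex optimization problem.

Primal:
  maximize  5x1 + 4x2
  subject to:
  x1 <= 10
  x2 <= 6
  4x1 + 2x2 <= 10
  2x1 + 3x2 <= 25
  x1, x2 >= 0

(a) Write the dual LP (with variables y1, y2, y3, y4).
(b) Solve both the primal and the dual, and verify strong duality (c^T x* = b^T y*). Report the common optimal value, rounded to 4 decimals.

The standard primal-dual pair for 'max c^T x s.t. A x <= b, x >= 0' is:
  Dual:  min b^T y  s.t.  A^T y >= c,  y >= 0.

So the dual LP is:
  minimize  10y1 + 6y2 + 10y3 + 25y4
  subject to:
    y1 + 4y3 + 2y4 >= 5
    y2 + 2y3 + 3y4 >= 4
    y1, y2, y3, y4 >= 0

Solving the primal: x* = (0, 5).
  primal value c^T x* = 20.
Solving the dual: y* = (0, 0, 2, 0).
  dual value b^T y* = 20.
Strong duality: c^T x* = b^T y*. Confirmed.

20


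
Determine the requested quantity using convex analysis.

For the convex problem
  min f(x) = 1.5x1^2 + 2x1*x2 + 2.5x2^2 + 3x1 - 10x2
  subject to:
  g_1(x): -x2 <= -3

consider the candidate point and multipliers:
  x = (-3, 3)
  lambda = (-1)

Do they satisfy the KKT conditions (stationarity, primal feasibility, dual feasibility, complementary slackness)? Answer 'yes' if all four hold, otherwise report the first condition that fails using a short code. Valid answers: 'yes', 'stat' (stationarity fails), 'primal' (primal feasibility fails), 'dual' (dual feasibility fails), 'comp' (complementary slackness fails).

Gradient of f: grad f(x) = Q x + c = (0, -1)
Constraint values g_i(x) = a_i^T x - b_i:
  g_1((-3, 3)) = 0
Stationarity residual: grad f(x) + sum_i lambda_i a_i = (0, 0)
  -> stationarity OK
Primal feasibility (all g_i <= 0): OK
Dual feasibility (all lambda_i >= 0): FAILS
Complementary slackness (lambda_i * g_i(x) = 0 for all i): OK

Verdict: the first failing condition is dual_feasibility -> dual.

dual


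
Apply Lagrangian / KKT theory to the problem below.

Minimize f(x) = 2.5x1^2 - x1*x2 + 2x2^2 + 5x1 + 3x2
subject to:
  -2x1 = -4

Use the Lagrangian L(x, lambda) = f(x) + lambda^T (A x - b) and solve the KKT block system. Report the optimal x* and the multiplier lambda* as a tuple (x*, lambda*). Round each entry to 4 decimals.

Form the Lagrangian:
  L(x, lambda) = (1/2) x^T Q x + c^T x + lambda^T (A x - b)
Stationarity (grad_x L = 0): Q x + c + A^T lambda = 0.
Primal feasibility: A x = b.

This gives the KKT block system:
  [ Q   A^T ] [ x     ]   [-c ]
  [ A    0  ] [ lambda ] = [ b ]

Solving the linear system:
  x*      = (2, -0.25)
  lambda* = (7.625)
  f(x*)   = 19.875

x* = (2, -0.25), lambda* = (7.625)


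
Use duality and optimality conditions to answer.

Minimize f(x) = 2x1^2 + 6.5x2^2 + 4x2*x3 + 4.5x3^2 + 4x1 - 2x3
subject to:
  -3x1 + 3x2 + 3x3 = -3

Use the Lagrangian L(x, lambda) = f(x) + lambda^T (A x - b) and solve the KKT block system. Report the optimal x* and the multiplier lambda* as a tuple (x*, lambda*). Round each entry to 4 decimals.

Form the Lagrangian:
  L(x, lambda) = (1/2) x^T Q x + c^T x + lambda^T (A x - b)
Stationarity (grad_x L = 0): Q x + c + A^T lambda = 0.
Primal feasibility: A x = b.

This gives the KKT block system:
  [ Q   A^T ] [ x     ]   [-c ]
  [ A    0  ] [ lambda ] = [ b ]

Solving the linear system:
  x*      = (0.4013, -0.3567, -0.242)
  lambda* = (1.8684)
  f(x*)   = 3.8471

x* = (0.4013, -0.3567, -0.242), lambda* = (1.8684)


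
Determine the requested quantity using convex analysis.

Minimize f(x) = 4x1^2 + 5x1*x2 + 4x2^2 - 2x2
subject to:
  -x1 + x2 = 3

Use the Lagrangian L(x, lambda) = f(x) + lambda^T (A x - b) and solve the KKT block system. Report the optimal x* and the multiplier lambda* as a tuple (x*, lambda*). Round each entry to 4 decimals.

Form the Lagrangian:
  L(x, lambda) = (1/2) x^T Q x + c^T x + lambda^T (A x - b)
Stationarity (grad_x L = 0): Q x + c + A^T lambda = 0.
Primal feasibility: A x = b.

This gives the KKT block system:
  [ Q   A^T ] [ x     ]   [-c ]
  [ A    0  ] [ lambda ] = [ b ]

Solving the linear system:
  x*      = (-1.4231, 1.5769)
  lambda* = (-3.5)
  f(x*)   = 3.6731

x* = (-1.4231, 1.5769), lambda* = (-3.5)


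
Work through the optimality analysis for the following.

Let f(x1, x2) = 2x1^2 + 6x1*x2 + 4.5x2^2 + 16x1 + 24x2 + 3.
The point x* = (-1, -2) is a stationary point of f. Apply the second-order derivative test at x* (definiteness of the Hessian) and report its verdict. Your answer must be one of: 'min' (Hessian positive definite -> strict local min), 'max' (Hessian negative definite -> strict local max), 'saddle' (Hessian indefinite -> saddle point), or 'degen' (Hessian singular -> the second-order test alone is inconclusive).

Compute the Hessian H = grad^2 f:
  H = [[4, 6], [6, 9]]
Verify stationarity: grad f(x*) = H x* + g = (0, 0).
Eigenvalues of H: 0, 13.
H has a zero eigenvalue (singular; positive semidefinite but not definite), so H is neither positive definite, negative definite, nor indefinite. The second-order test alone is inconclusive -> degen.
(Indeed, f is constant along the null direction of H through x*, so x* is not a strict local extremum.)

degen


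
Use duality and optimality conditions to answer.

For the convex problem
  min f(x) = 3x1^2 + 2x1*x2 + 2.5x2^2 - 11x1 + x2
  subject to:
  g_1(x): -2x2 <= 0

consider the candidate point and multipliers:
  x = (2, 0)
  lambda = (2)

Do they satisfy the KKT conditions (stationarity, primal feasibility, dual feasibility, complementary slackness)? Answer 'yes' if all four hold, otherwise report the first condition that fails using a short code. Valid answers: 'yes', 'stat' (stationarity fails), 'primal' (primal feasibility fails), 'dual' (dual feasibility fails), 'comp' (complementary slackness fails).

Gradient of f: grad f(x) = Q x + c = (1, 5)
Constraint values g_i(x) = a_i^T x - b_i:
  g_1((2, 0)) = 0
Stationarity residual: grad f(x) + sum_i lambda_i a_i = (1, 1)
  -> stationarity FAILS
Primal feasibility (all g_i <= 0): OK
Dual feasibility (all lambda_i >= 0): OK
Complementary slackness (lambda_i * g_i(x) = 0 for all i): OK

Verdict: the first failing condition is stationarity -> stat.

stat


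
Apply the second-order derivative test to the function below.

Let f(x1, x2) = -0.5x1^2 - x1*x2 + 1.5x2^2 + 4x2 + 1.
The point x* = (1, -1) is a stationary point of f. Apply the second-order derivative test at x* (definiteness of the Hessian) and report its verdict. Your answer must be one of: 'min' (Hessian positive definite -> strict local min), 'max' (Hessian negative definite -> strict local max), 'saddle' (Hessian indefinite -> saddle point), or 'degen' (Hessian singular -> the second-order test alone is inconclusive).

Compute the Hessian H = grad^2 f:
  H = [[-1, -1], [-1, 3]]
Verify stationarity: grad f(x*) = H x* + g = (0, 0).
Eigenvalues of H: -1.2361, 3.2361.
Eigenvalues have mixed signs, so H is indefinite -> x* is a saddle point.

saddle


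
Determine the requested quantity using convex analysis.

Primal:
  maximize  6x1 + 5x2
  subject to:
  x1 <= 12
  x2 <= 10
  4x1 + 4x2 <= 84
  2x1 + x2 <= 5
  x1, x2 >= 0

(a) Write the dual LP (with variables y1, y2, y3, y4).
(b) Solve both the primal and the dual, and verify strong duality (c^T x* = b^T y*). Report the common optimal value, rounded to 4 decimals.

The standard primal-dual pair for 'max c^T x s.t. A x <= b, x >= 0' is:
  Dual:  min b^T y  s.t.  A^T y >= c,  y >= 0.

So the dual LP is:
  minimize  12y1 + 10y2 + 84y3 + 5y4
  subject to:
    y1 + 4y3 + 2y4 >= 6
    y2 + 4y3 + y4 >= 5
    y1, y2, y3, y4 >= 0

Solving the primal: x* = (0, 5).
  primal value c^T x* = 25.
Solving the dual: y* = (0, 0, 0, 5).
  dual value b^T y* = 25.
Strong duality: c^T x* = b^T y*. Confirmed.

25


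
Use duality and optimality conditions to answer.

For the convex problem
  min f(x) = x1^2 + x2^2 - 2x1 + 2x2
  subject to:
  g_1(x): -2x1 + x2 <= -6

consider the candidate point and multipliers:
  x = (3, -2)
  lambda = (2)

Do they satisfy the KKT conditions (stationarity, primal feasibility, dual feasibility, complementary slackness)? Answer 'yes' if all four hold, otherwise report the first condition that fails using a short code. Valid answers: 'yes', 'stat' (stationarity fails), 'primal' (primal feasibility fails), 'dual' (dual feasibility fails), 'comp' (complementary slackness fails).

Gradient of f: grad f(x) = Q x + c = (4, -2)
Constraint values g_i(x) = a_i^T x - b_i:
  g_1((3, -2)) = -2
Stationarity residual: grad f(x) + sum_i lambda_i a_i = (0, 0)
  -> stationarity OK
Primal feasibility (all g_i <= 0): OK
Dual feasibility (all lambda_i >= 0): OK
Complementary slackness (lambda_i * g_i(x) = 0 for all i): FAILS

Verdict: the first failing condition is complementary_slackness -> comp.

comp


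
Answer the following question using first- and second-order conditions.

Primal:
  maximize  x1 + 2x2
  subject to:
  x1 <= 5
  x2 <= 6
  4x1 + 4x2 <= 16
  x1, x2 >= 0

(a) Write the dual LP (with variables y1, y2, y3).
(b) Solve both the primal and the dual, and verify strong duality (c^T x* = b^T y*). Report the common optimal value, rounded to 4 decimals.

The standard primal-dual pair for 'max c^T x s.t. A x <= b, x >= 0' is:
  Dual:  min b^T y  s.t.  A^T y >= c,  y >= 0.

So the dual LP is:
  minimize  5y1 + 6y2 + 16y3
  subject to:
    y1 + 4y3 >= 1
    y2 + 4y3 >= 2
    y1, y2, y3 >= 0

Solving the primal: x* = (0, 4).
  primal value c^T x* = 8.
Solving the dual: y* = (0, 0, 0.5).
  dual value b^T y* = 8.
Strong duality: c^T x* = b^T y*. Confirmed.

8


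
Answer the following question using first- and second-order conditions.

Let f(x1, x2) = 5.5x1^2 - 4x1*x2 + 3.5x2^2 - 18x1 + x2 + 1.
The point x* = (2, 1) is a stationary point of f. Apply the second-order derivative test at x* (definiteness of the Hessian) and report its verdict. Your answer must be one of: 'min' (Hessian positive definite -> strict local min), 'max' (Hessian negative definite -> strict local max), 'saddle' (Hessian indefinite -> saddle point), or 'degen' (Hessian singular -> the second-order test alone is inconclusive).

Compute the Hessian H = grad^2 f:
  H = [[11, -4], [-4, 7]]
Verify stationarity: grad f(x*) = H x* + g = (0, 0).
Eigenvalues of H: 4.5279, 13.4721.
Both eigenvalues > 0, so H is positive definite -> x* is a strict local min.

min


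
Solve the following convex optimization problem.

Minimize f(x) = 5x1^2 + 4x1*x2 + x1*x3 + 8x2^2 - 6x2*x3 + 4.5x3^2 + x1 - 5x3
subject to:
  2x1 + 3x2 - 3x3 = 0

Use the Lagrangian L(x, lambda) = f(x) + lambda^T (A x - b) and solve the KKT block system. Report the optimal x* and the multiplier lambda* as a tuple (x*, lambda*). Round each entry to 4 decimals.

Form the Lagrangian:
  L(x, lambda) = (1/2) x^T Q x + c^T x + lambda^T (A x - b)
Stationarity (grad_x L = 0): Q x + c + A^T lambda = 0.
Primal feasibility: A x = b.

This gives the KKT block system:
  [ Q   A^T ] [ x     ]   [-c ]
  [ A    0  ] [ lambda ] = [ b ]

Solving the linear system:
  x*      = (-0.031, 0.4013, 0.3806)
  lambda* = (-1.3378)
  f(x*)   = -0.9671

x* = (-0.031, 0.4013, 0.3806), lambda* = (-1.3378)


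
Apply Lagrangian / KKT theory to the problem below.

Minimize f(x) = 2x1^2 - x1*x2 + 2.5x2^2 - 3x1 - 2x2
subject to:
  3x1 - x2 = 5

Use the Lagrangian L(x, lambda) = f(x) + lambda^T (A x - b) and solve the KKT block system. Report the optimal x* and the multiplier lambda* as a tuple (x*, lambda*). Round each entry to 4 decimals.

Form the Lagrangian:
  L(x, lambda) = (1/2) x^T Q x + c^T x + lambda^T (A x - b)
Stationarity (grad_x L = 0): Q x + c + A^T lambda = 0.
Primal feasibility: A x = b.

This gives the KKT block system:
  [ Q   A^T ] [ x     ]   [-c ]
  [ A    0  ] [ lambda ] = [ b ]

Solving the linear system:
  x*      = (1.8372, 0.5116)
  lambda* = (-1.2791)
  f(x*)   = -0.0698

x* = (1.8372, 0.5116), lambda* = (-1.2791)


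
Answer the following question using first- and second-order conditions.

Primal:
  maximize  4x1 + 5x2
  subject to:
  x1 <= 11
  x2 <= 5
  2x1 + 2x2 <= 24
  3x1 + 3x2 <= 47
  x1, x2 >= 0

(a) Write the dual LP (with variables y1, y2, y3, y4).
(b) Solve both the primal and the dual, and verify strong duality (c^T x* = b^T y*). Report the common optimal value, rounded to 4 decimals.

The standard primal-dual pair for 'max c^T x s.t. A x <= b, x >= 0' is:
  Dual:  min b^T y  s.t.  A^T y >= c,  y >= 0.

So the dual LP is:
  minimize  11y1 + 5y2 + 24y3 + 47y4
  subject to:
    y1 + 2y3 + 3y4 >= 4
    y2 + 2y3 + 3y4 >= 5
    y1, y2, y3, y4 >= 0

Solving the primal: x* = (7, 5).
  primal value c^T x* = 53.
Solving the dual: y* = (0, 1, 2, 0).
  dual value b^T y* = 53.
Strong duality: c^T x* = b^T y*. Confirmed.

53


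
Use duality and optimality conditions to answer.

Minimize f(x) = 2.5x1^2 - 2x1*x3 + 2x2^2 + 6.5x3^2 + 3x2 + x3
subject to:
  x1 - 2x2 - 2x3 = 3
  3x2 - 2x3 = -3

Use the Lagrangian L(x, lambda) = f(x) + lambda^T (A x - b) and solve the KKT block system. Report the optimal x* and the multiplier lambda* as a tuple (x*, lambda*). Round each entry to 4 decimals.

Form the Lagrangian:
  L(x, lambda) = (1/2) x^T Q x + c^T x + lambda^T (A x - b)
Stationarity (grad_x L = 0): Q x + c + A^T lambda = 0.
Primal feasibility: A x = b.

This gives the KKT block system:
  [ Q   A^T ] [ x     ]   [-c ]
  [ A    0  ] [ lambda ] = [ b ]

Solving the linear system:
  x*      = (0.1228, -1.1754, -0.2632)
  lambda* = (-1.1404, -0.193)
  f(x*)   = -0.4737

x* = (0.1228, -1.1754, -0.2632), lambda* = (-1.1404, -0.193)


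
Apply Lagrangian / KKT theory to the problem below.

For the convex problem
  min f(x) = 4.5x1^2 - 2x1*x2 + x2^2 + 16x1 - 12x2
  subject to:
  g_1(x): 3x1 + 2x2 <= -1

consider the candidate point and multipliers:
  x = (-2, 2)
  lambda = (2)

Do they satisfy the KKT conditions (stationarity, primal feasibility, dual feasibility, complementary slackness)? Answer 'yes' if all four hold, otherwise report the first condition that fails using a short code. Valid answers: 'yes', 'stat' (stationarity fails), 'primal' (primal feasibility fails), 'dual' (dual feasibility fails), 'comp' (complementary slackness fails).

Gradient of f: grad f(x) = Q x + c = (-6, -4)
Constraint values g_i(x) = a_i^T x - b_i:
  g_1((-2, 2)) = -1
Stationarity residual: grad f(x) + sum_i lambda_i a_i = (0, 0)
  -> stationarity OK
Primal feasibility (all g_i <= 0): OK
Dual feasibility (all lambda_i >= 0): OK
Complementary slackness (lambda_i * g_i(x) = 0 for all i): FAILS

Verdict: the first failing condition is complementary_slackness -> comp.

comp


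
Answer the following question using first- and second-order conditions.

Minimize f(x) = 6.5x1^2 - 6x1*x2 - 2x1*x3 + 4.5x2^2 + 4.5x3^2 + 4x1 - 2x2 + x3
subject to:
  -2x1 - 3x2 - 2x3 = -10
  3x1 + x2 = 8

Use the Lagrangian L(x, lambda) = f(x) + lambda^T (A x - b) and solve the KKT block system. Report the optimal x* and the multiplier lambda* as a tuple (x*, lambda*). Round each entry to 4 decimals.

Form the Lagrangian:
  L(x, lambda) = (1/2) x^T Q x + c^T x + lambda^T (A x - b)
Stationarity (grad_x L = 0): Q x + c + A^T lambda = 0.
Primal feasibility: A x = b.

This gives the KKT block system:
  [ Q   A^T ] [ x     ]   [-c ]
  [ A    0  ] [ lambda ] = [ b ]

Solving the linear system:
  x*      = (2.0199, 1.9403, 0.0696)
  lambda* = (-1.2066, -6.9635)
  f(x*)   = 23.9552

x* = (2.0199, 1.9403, 0.0696), lambda* = (-1.2066, -6.9635)


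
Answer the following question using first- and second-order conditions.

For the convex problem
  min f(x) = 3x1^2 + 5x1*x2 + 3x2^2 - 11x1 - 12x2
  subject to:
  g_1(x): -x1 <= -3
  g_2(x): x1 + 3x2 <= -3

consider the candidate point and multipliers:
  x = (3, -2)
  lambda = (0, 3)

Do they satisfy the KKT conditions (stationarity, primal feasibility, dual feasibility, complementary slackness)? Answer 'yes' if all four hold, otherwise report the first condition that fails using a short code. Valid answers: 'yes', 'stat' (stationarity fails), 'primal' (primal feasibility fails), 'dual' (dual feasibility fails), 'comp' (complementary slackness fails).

Gradient of f: grad f(x) = Q x + c = (-3, -9)
Constraint values g_i(x) = a_i^T x - b_i:
  g_1((3, -2)) = 0
  g_2((3, -2)) = 0
Stationarity residual: grad f(x) + sum_i lambda_i a_i = (0, 0)
  -> stationarity OK
Primal feasibility (all g_i <= 0): OK
Dual feasibility (all lambda_i >= 0): OK
Complementary slackness (lambda_i * g_i(x) = 0 for all i): OK

Verdict: yes, KKT holds.

yes


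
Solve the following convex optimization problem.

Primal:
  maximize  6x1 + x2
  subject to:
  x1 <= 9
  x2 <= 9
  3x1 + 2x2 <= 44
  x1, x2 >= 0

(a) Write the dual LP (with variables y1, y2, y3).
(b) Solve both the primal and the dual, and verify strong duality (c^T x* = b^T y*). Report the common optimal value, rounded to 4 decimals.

The standard primal-dual pair for 'max c^T x s.t. A x <= b, x >= 0' is:
  Dual:  min b^T y  s.t.  A^T y >= c,  y >= 0.

So the dual LP is:
  minimize  9y1 + 9y2 + 44y3
  subject to:
    y1 + 3y3 >= 6
    y2 + 2y3 >= 1
    y1, y2, y3 >= 0

Solving the primal: x* = (9, 8.5).
  primal value c^T x* = 62.5.
Solving the dual: y* = (4.5, 0, 0.5).
  dual value b^T y* = 62.5.
Strong duality: c^T x* = b^T y*. Confirmed.

62.5


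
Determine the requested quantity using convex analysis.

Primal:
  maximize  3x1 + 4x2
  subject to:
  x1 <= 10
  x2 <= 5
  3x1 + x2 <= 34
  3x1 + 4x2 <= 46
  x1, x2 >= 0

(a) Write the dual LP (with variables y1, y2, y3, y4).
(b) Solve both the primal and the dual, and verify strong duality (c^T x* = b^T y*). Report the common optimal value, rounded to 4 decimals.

The standard primal-dual pair for 'max c^T x s.t. A x <= b, x >= 0' is:
  Dual:  min b^T y  s.t.  A^T y >= c,  y >= 0.

So the dual LP is:
  minimize  10y1 + 5y2 + 34y3 + 46y4
  subject to:
    y1 + 3y3 + 3y4 >= 3
    y2 + y3 + 4y4 >= 4
    y1, y2, y3, y4 >= 0

Solving the primal: x* = (10, 4).
  primal value c^T x* = 46.
Solving the dual: y* = (0, 0, 0, 1).
  dual value b^T y* = 46.
Strong duality: c^T x* = b^T y*. Confirmed.

46


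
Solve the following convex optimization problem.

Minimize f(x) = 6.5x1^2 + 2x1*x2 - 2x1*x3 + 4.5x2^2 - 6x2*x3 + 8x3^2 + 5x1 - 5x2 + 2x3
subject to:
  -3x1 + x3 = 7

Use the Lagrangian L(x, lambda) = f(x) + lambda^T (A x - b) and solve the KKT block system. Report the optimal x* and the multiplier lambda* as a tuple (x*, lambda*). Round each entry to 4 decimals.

Form the Lagrangian:
  L(x, lambda) = (1/2) x^T Q x + c^T x + lambda^T (A x - b)
Stationarity (grad_x L = 0): Q x + c + A^T lambda = 0.
Primal feasibility: A x = b.

This gives the KKT block system:
  [ Q   A^T ] [ x     ]   [-c ]
  [ A    0  ] [ lambda ] = [ b ]

Solving the linear system:
  x*      = (-2.1401, 1.4175, 0.5796)
  lambda* = (-7.0486)
  f(x*)   = 16.3556

x* = (-2.1401, 1.4175, 0.5796), lambda* = (-7.0486)


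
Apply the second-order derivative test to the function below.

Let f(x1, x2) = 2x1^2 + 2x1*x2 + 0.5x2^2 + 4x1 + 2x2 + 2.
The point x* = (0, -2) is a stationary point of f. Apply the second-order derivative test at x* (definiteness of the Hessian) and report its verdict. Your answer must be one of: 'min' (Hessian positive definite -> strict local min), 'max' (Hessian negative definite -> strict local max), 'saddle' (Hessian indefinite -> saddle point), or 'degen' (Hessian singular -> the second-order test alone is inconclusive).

Compute the Hessian H = grad^2 f:
  H = [[4, 2], [2, 1]]
Verify stationarity: grad f(x*) = H x* + g = (0, 0).
Eigenvalues of H: 0, 5.
H has a zero eigenvalue (singular; positive semidefinite but not definite), so H is neither positive definite, negative definite, nor indefinite. The second-order test alone is inconclusive -> degen.
(Indeed, f is constant along the null direction of H through x*, so x* is not a strict local extremum.)

degen


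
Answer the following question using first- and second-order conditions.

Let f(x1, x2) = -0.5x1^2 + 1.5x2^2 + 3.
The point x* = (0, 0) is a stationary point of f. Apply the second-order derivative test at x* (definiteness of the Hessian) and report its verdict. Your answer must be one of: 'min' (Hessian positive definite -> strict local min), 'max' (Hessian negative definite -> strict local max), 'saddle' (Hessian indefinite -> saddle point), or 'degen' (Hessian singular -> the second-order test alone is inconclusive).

Compute the Hessian H = grad^2 f:
  H = [[-1, 0], [0, 3]]
Verify stationarity: grad f(x*) = H x* + g = (0, 0).
Eigenvalues of H: -1, 3.
Eigenvalues have mixed signs, so H is indefinite -> x* is a saddle point.

saddle


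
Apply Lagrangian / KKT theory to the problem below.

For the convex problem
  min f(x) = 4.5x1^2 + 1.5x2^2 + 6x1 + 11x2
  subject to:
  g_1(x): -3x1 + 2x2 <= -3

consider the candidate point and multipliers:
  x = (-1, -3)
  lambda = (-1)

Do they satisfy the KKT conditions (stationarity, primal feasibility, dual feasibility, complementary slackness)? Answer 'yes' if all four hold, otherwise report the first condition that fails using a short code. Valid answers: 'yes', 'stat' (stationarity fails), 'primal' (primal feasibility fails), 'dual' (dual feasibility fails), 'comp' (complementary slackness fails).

Gradient of f: grad f(x) = Q x + c = (-3, 2)
Constraint values g_i(x) = a_i^T x - b_i:
  g_1((-1, -3)) = 0
Stationarity residual: grad f(x) + sum_i lambda_i a_i = (0, 0)
  -> stationarity OK
Primal feasibility (all g_i <= 0): OK
Dual feasibility (all lambda_i >= 0): FAILS
Complementary slackness (lambda_i * g_i(x) = 0 for all i): OK

Verdict: the first failing condition is dual_feasibility -> dual.

dual


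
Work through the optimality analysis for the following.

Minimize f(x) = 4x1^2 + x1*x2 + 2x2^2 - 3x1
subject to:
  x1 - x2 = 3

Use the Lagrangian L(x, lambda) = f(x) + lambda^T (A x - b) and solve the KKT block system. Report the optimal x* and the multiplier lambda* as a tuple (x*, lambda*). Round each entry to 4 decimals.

Form the Lagrangian:
  L(x, lambda) = (1/2) x^T Q x + c^T x + lambda^T (A x - b)
Stationarity (grad_x L = 0): Q x + c + A^T lambda = 0.
Primal feasibility: A x = b.

This gives the KKT block system:
  [ Q   A^T ] [ x     ]   [-c ]
  [ A    0  ] [ lambda ] = [ b ]

Solving the linear system:
  x*      = (1.2857, -1.7143)
  lambda* = (-5.5714)
  f(x*)   = 6.4286

x* = (1.2857, -1.7143), lambda* = (-5.5714)


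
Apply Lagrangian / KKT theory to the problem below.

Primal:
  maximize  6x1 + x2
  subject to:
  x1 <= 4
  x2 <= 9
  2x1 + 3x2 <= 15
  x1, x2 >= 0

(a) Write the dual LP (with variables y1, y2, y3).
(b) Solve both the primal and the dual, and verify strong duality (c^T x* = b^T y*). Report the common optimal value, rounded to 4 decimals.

The standard primal-dual pair for 'max c^T x s.t. A x <= b, x >= 0' is:
  Dual:  min b^T y  s.t.  A^T y >= c,  y >= 0.

So the dual LP is:
  minimize  4y1 + 9y2 + 15y3
  subject to:
    y1 + 2y3 >= 6
    y2 + 3y3 >= 1
    y1, y2, y3 >= 0

Solving the primal: x* = (4, 2.3333).
  primal value c^T x* = 26.3333.
Solving the dual: y* = (5.3333, 0, 0.3333).
  dual value b^T y* = 26.3333.
Strong duality: c^T x* = b^T y*. Confirmed.

26.3333


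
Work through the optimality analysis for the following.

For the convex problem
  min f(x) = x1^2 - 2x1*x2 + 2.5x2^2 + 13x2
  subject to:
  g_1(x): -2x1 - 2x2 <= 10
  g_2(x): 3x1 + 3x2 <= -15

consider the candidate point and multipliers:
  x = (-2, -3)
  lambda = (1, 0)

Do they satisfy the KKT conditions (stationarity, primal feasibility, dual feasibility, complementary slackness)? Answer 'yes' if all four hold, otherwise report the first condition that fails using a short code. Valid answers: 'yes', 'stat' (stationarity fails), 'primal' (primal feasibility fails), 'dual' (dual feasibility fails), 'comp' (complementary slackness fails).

Gradient of f: grad f(x) = Q x + c = (2, 2)
Constraint values g_i(x) = a_i^T x - b_i:
  g_1((-2, -3)) = 0
  g_2((-2, -3)) = 0
Stationarity residual: grad f(x) + sum_i lambda_i a_i = (0, 0)
  -> stationarity OK
Primal feasibility (all g_i <= 0): OK
Dual feasibility (all lambda_i >= 0): OK
Complementary slackness (lambda_i * g_i(x) = 0 for all i): OK

Verdict: yes, KKT holds.

yes


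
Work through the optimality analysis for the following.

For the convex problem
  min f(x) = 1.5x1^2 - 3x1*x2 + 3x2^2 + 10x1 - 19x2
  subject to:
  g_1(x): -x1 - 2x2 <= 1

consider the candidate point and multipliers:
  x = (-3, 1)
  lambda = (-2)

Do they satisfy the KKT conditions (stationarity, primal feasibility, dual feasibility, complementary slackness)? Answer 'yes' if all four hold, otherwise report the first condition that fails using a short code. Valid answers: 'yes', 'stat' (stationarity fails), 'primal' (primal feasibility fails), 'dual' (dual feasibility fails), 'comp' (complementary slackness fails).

Gradient of f: grad f(x) = Q x + c = (-2, -4)
Constraint values g_i(x) = a_i^T x - b_i:
  g_1((-3, 1)) = 0
Stationarity residual: grad f(x) + sum_i lambda_i a_i = (0, 0)
  -> stationarity OK
Primal feasibility (all g_i <= 0): OK
Dual feasibility (all lambda_i >= 0): FAILS
Complementary slackness (lambda_i * g_i(x) = 0 for all i): OK

Verdict: the first failing condition is dual_feasibility -> dual.

dual


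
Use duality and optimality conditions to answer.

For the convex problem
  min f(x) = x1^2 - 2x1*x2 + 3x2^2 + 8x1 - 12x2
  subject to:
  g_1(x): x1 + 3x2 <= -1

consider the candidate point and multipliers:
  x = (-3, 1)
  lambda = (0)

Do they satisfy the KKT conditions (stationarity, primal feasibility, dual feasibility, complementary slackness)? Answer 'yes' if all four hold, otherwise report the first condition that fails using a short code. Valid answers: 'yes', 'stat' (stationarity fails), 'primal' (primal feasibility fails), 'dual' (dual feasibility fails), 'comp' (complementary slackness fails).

Gradient of f: grad f(x) = Q x + c = (0, 0)
Constraint values g_i(x) = a_i^T x - b_i:
  g_1((-3, 1)) = 1
Stationarity residual: grad f(x) + sum_i lambda_i a_i = (0, 0)
  -> stationarity OK
Primal feasibility (all g_i <= 0): FAILS
Dual feasibility (all lambda_i >= 0): OK
Complementary slackness (lambda_i * g_i(x) = 0 for all i): OK

Verdict: the first failing condition is primal_feasibility -> primal.

primal


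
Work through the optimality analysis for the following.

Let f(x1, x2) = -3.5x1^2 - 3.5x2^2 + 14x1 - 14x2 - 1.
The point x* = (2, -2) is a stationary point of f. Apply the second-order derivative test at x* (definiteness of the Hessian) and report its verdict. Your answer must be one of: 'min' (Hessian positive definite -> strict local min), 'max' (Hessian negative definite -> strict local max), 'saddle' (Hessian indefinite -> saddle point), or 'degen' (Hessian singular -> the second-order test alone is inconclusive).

Compute the Hessian H = grad^2 f:
  H = [[-7, 0], [0, -7]]
Verify stationarity: grad f(x*) = H x* + g = (0, 0).
Eigenvalues of H: -7, -7.
Both eigenvalues < 0, so H is negative definite -> x* is a strict local max.

max


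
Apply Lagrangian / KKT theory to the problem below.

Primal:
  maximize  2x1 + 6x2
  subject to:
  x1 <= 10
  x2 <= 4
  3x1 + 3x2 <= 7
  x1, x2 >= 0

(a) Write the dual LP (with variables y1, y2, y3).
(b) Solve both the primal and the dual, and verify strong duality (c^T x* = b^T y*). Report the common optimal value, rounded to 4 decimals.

The standard primal-dual pair for 'max c^T x s.t. A x <= b, x >= 0' is:
  Dual:  min b^T y  s.t.  A^T y >= c,  y >= 0.

So the dual LP is:
  minimize  10y1 + 4y2 + 7y3
  subject to:
    y1 + 3y3 >= 2
    y2 + 3y3 >= 6
    y1, y2, y3 >= 0

Solving the primal: x* = (0, 2.3333).
  primal value c^T x* = 14.
Solving the dual: y* = (0, 0, 2).
  dual value b^T y* = 14.
Strong duality: c^T x* = b^T y*. Confirmed.

14


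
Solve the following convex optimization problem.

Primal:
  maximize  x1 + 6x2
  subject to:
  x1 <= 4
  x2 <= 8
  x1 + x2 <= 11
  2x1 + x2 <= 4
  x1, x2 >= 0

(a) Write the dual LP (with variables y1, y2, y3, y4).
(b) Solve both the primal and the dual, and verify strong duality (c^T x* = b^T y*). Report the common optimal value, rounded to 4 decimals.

The standard primal-dual pair for 'max c^T x s.t. A x <= b, x >= 0' is:
  Dual:  min b^T y  s.t.  A^T y >= c,  y >= 0.

So the dual LP is:
  minimize  4y1 + 8y2 + 11y3 + 4y4
  subject to:
    y1 + y3 + 2y4 >= 1
    y2 + y3 + y4 >= 6
    y1, y2, y3, y4 >= 0

Solving the primal: x* = (0, 4).
  primal value c^T x* = 24.
Solving the dual: y* = (0, 0, 0, 6).
  dual value b^T y* = 24.
Strong duality: c^T x* = b^T y*. Confirmed.

24


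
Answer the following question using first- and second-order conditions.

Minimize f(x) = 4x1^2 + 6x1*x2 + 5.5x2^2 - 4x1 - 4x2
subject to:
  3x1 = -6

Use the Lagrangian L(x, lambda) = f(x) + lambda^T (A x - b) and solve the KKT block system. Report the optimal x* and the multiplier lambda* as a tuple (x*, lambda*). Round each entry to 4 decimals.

Form the Lagrangian:
  L(x, lambda) = (1/2) x^T Q x + c^T x + lambda^T (A x - b)
Stationarity (grad_x L = 0): Q x + c + A^T lambda = 0.
Primal feasibility: A x = b.

This gives the KKT block system:
  [ Q   A^T ] [ x     ]   [-c ]
  [ A    0  ] [ lambda ] = [ b ]

Solving the linear system:
  x*      = (-2, 1.4545)
  lambda* = (3.7576)
  f(x*)   = 12.3636

x* = (-2, 1.4545), lambda* = (3.7576)


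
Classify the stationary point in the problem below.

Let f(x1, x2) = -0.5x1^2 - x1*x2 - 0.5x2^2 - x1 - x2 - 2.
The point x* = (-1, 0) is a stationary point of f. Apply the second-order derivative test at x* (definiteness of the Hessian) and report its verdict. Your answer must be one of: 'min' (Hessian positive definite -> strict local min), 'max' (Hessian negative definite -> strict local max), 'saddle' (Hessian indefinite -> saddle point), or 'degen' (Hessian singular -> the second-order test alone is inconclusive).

Compute the Hessian H = grad^2 f:
  H = [[-1, -1], [-1, -1]]
Verify stationarity: grad f(x*) = H x* + g = (0, 0).
Eigenvalues of H: -2, 0.
H has a zero eigenvalue (singular; negative semidefinite but not definite), so H is neither positive definite, negative definite, nor indefinite. The second-order test alone is inconclusive -> degen.
(Indeed, f is constant along the null direction of H through x*, so x* is not a strict local extremum.)

degen


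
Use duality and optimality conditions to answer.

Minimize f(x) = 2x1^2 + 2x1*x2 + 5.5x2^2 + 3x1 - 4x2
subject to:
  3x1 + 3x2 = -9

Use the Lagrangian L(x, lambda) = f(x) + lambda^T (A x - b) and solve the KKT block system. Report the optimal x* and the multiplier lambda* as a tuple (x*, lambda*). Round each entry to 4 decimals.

Form the Lagrangian:
  L(x, lambda) = (1/2) x^T Q x + c^T x + lambda^T (A x - b)
Stationarity (grad_x L = 0): Q x + c + A^T lambda = 0.
Primal feasibility: A x = b.

This gives the KKT block system:
  [ Q   A^T ] [ x     ]   [-c ]
  [ A    0  ] [ lambda ] = [ b ]

Solving the linear system:
  x*      = (-3.0909, 0.0909)
  lambda* = (3.0606)
  f(x*)   = 8.9545

x* = (-3.0909, 0.0909), lambda* = (3.0606)


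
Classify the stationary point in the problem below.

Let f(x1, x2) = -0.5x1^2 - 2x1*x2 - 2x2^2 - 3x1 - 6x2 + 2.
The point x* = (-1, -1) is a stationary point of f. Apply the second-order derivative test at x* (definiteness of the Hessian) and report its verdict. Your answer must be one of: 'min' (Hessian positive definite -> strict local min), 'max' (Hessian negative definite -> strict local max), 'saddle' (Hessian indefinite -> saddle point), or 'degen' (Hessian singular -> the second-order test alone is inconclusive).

Compute the Hessian H = grad^2 f:
  H = [[-1, -2], [-2, -4]]
Verify stationarity: grad f(x*) = H x* + g = (0, 0).
Eigenvalues of H: -5, 0.
H has a zero eigenvalue (singular; negative semidefinite but not definite), so H is neither positive definite, negative definite, nor indefinite. The second-order test alone is inconclusive -> degen.
(Indeed, f is constant along the null direction of H through x*, so x* is not a strict local extremum.)

degen


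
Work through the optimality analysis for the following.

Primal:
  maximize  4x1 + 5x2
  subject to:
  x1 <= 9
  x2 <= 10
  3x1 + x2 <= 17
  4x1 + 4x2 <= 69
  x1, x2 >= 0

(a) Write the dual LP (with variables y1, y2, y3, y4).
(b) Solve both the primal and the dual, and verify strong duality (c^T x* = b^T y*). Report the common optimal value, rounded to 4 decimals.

The standard primal-dual pair for 'max c^T x s.t. A x <= b, x >= 0' is:
  Dual:  min b^T y  s.t.  A^T y >= c,  y >= 0.

So the dual LP is:
  minimize  9y1 + 10y2 + 17y3 + 69y4
  subject to:
    y1 + 3y3 + 4y4 >= 4
    y2 + y3 + 4y4 >= 5
    y1, y2, y3, y4 >= 0

Solving the primal: x* = (2.3333, 10).
  primal value c^T x* = 59.3333.
Solving the dual: y* = (0, 3.6667, 1.3333, 0).
  dual value b^T y* = 59.3333.
Strong duality: c^T x* = b^T y*. Confirmed.

59.3333


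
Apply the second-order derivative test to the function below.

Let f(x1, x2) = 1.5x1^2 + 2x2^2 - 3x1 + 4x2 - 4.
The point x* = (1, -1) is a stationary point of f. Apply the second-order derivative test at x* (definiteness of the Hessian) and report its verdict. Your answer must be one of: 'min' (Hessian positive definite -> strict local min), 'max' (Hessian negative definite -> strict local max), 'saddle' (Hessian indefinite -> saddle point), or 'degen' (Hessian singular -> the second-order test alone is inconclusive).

Compute the Hessian H = grad^2 f:
  H = [[3, 0], [0, 4]]
Verify stationarity: grad f(x*) = H x* + g = (0, 0).
Eigenvalues of H: 3, 4.
Both eigenvalues > 0, so H is positive definite -> x* is a strict local min.

min


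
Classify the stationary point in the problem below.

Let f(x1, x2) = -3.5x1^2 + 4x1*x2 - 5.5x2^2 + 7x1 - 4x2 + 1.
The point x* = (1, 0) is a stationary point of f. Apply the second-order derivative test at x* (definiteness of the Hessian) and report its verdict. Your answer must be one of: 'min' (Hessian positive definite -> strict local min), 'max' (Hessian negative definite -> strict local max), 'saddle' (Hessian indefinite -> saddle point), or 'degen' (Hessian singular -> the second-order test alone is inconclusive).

Compute the Hessian H = grad^2 f:
  H = [[-7, 4], [4, -11]]
Verify stationarity: grad f(x*) = H x* + g = (0, 0).
Eigenvalues of H: -13.4721, -4.5279.
Both eigenvalues < 0, so H is negative definite -> x* is a strict local max.

max
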